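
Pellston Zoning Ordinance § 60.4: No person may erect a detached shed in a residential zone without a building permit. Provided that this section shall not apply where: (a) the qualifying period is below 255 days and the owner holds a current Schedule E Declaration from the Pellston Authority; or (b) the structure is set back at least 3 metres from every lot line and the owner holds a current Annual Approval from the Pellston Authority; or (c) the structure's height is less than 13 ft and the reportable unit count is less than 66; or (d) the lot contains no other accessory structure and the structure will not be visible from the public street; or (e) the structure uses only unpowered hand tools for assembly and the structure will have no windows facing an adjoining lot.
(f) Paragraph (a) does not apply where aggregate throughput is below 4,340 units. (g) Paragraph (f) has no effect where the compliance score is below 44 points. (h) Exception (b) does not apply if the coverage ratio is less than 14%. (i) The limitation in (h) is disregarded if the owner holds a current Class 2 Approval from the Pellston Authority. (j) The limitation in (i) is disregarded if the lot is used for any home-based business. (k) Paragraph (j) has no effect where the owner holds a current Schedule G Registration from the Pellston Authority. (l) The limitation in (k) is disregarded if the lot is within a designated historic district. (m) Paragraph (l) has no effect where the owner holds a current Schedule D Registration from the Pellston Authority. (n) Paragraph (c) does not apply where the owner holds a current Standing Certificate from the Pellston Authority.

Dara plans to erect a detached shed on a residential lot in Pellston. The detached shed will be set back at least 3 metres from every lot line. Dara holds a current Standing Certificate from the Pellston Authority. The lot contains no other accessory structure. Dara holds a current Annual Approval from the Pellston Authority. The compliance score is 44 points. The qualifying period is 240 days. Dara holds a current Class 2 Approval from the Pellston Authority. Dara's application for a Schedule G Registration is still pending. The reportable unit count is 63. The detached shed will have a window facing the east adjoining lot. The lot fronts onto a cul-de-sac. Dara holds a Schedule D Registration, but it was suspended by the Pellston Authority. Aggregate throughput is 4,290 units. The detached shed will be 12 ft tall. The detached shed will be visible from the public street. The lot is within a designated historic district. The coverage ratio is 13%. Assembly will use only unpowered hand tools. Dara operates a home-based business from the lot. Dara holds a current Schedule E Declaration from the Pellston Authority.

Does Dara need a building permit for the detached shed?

All of (a)'s requirements are met (the qualifying period is 240 days, below the 255 days limit; a current Schedule E Declaration is held). However, paragraphs (f)–(g) must be considered: (f) is engaged — aggregate throughput is 4,290 units, below the 4,340 units limit. (g) does not operate here (the compliance score is 44 points, not below 44 points), so (f) stands. Exception (a) does not apply.
Exception (b): the setback is at least 3 m on every side; a current Annual Approval is held — every condition holds. However, paragraphs (h)–(m) must be considered: (h) applies — the coverage ratio is 13%, less than the 14% limit. (i) operates (a current Class 2 Approval is held), but is displaced by (j): (j) applies — a home-based business operates on the lot. (k) is inapplicable (the Schedule G Registration is not current), so (j) stands. So (b) is unavailable.
Exception (c)'s conditions are all satisfied: the structure's height is 12 ft, less than the 13 ft limit; the reportable unit count is 63, less than the 66 limit. However, paragraph (n) must be considered: (n) operates — a current Standing Certificate is held. (c) is therefore removed.
Exception (d) fails — the structure will be visible from the street.
Exception (e) fails — a window faces an adjoining lot.
No exception applies. The general rule governs.

Yes — Dara must obtain a building permit.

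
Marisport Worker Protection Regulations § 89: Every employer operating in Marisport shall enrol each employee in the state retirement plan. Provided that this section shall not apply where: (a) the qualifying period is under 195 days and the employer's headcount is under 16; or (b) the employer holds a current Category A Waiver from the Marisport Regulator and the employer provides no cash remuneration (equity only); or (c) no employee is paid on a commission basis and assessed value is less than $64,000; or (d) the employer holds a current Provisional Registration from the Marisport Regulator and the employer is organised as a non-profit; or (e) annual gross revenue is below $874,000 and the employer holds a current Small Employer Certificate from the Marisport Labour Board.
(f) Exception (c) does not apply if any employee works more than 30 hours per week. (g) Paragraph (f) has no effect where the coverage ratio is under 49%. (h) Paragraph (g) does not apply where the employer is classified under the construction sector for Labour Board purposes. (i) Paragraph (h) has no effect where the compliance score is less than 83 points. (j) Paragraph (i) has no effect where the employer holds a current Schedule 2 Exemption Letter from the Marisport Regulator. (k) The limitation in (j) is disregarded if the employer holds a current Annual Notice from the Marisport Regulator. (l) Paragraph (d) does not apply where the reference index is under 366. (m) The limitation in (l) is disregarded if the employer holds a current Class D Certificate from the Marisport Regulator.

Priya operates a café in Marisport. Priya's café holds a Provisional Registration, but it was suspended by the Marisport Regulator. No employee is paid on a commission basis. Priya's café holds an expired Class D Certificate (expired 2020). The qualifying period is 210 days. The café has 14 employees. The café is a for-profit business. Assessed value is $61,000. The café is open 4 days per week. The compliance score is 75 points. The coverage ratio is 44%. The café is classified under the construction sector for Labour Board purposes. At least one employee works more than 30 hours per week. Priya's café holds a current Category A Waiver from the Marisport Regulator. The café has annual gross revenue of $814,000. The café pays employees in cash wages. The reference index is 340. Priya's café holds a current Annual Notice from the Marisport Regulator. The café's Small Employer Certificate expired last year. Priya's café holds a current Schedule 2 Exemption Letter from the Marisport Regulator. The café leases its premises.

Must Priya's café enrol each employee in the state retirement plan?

No — exception (c) applies; Priya's café is not required to enrol each employee in the state retirement plan.

Exception (a) requires that the qualifying period is under 195 days; but the qualifying period is 210 days, not under 195 days, so (a) is unavailable.
Exception (b) does not apply: employees are paid cash wages.
Exception (c): no employee is paid on commission; assessed value is $61,000, less than the $64,000 limit — every condition holds. Considering the limiting provisions: (f) is triggered (at least one employee exceeds 30 hours/week), but is itself disapplied by (g): (g) operates against (f): the coverage ratio is 44%, under the 49% limit. (h) applies (the café is classified under the construction sector), but is set aside by (i): (i) operates against (h): the compliance score is 75 points, less than the 83 points limit. (j) would limit (i) — a current Schedule 2 Exemption Letter is held — but (k) sets (j) aside: (k) operates against (j): a current Annual Notice is held. So (c) applies.
Exception (d) fails — no current Provisional Registration is held.
Exception (e) does not apply: the Small Employer Certificate has expired.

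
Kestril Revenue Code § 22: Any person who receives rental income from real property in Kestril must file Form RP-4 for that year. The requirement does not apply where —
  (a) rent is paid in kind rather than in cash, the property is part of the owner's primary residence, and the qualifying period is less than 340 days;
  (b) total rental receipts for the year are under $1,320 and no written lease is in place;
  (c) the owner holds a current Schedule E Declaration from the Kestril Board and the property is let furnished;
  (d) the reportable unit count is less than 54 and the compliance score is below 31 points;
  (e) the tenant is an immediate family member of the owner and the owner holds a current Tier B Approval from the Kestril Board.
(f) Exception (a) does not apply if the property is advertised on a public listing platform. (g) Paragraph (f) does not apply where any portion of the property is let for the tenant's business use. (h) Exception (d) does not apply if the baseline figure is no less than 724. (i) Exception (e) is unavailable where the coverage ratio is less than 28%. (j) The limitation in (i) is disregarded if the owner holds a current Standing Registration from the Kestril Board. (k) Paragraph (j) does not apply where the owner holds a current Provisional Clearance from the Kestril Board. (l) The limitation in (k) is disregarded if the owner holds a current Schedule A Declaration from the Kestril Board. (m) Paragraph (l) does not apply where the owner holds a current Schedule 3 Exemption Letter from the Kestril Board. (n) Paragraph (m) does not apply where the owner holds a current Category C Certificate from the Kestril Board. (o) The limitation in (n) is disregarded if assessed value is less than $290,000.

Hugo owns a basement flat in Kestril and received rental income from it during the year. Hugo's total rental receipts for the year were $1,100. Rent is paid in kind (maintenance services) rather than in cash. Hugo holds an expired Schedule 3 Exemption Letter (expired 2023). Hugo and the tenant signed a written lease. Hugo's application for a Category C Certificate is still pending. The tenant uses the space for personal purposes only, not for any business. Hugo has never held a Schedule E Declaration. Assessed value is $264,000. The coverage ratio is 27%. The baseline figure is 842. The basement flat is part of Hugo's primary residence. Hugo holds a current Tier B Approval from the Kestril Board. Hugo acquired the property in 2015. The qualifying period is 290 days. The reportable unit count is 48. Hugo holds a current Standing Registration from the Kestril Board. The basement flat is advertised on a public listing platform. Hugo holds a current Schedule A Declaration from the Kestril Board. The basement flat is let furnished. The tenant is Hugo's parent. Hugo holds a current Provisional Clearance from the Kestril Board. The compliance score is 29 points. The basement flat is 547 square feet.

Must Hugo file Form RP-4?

Exception (a): rent is paid in kind; the basement flat is part of the primary residence; the qualifying period is 290 days, less than the 340 days limit — every condition holds. But applying paragraphs (f)–(g): (f) is triggered — the property is publicly advertised. (g), which would lift (f), is not triggered — the space is used for personal purposes only. Exception (a) does not apply.
Exception (b) fails — a written lease is in place.
Exception (c) fails — there is no Schedule E Declaration in force.
All of (d)'s requirements are met (the reportable unit count is 48, less than the 54 limit; the compliance score is 29 points, below the 31 points limit). But: (h) operates against (d): the baseline figure is 842, meeting the 724 threshold. Exception (d) does not apply.
Exception (e)'s conditions are all satisfied: the tenant is an immediate family member; a current Tier B Approval is held. Considering the limiting provisions: (i) is engaged (the coverage ratio is 27%, less than the 28% limit), but is itself disapplied by (j): (j) is triggered — a current Standing Registration is held. (k) is triggered (a current Provisional Clearance is held), but yields to (l): (l) operates against (k): a current Schedule A Declaration is held. (m), which would lift (l), is inapplicable — there is no Schedule 3 Exemption Letter in force. (e) remains available.

No — exception (e) applies; Hugo is not required to file Form RP-4.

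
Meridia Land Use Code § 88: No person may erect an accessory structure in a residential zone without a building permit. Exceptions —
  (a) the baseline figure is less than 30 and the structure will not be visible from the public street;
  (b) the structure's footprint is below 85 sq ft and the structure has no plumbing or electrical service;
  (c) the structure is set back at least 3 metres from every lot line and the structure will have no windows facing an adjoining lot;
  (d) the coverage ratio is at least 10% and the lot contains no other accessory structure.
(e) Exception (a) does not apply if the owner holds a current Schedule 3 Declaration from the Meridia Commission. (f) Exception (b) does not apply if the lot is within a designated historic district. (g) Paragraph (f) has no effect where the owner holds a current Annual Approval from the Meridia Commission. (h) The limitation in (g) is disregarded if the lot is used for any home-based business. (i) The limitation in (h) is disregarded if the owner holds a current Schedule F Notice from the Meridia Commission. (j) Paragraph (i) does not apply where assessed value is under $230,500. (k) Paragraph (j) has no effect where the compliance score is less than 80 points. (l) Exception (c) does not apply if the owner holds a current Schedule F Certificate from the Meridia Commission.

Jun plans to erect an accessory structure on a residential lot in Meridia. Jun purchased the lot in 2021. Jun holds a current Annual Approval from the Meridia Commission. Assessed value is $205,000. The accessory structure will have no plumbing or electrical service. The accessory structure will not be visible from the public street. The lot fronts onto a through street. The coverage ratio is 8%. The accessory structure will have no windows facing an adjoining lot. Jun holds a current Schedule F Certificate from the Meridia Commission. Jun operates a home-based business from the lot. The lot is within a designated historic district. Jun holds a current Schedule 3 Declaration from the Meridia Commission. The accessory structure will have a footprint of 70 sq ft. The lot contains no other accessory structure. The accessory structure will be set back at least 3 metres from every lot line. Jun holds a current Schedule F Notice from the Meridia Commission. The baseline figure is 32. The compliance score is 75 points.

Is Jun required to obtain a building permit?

No — exception (b) applies; Jun does not need a building permit.

Exception (a) requires that the baseline figure is less than 30; but the baseline figure is 32, not less than 30, so (a) is unavailable.
All of (b)'s requirements are met (the structure's footprint is 70 sq ft, below the 85 sq ft limit; there is no plumbing or electrical service). Under paragraphs (f)–(k): (f) is engaged (the lot is in a historic district), but is overridden by (g): (g) applies — a current Annual Approval is held. (h) would limit (g) — a home-based business operates on the lot — but (i) sets (h) aside: (i) is engaged — a current Schedule F Notice is held. (j) operates (assessed value is $205,000, under the $230,500 limit), but is displaced by (k): (k) operates against (j): the compliance score is 75 points, less than the 80 points limit. (b) remains available.
Exception (c): the setback is at least 3 m on every side; no windows face an adjoining lot — every condition holds. But applying paragraph (l): (l) operates against (c): a current Schedule F Certificate is held. (c) is therefore removed.
Exception (d) fails — the coverage ratio is 8%, short of 10%.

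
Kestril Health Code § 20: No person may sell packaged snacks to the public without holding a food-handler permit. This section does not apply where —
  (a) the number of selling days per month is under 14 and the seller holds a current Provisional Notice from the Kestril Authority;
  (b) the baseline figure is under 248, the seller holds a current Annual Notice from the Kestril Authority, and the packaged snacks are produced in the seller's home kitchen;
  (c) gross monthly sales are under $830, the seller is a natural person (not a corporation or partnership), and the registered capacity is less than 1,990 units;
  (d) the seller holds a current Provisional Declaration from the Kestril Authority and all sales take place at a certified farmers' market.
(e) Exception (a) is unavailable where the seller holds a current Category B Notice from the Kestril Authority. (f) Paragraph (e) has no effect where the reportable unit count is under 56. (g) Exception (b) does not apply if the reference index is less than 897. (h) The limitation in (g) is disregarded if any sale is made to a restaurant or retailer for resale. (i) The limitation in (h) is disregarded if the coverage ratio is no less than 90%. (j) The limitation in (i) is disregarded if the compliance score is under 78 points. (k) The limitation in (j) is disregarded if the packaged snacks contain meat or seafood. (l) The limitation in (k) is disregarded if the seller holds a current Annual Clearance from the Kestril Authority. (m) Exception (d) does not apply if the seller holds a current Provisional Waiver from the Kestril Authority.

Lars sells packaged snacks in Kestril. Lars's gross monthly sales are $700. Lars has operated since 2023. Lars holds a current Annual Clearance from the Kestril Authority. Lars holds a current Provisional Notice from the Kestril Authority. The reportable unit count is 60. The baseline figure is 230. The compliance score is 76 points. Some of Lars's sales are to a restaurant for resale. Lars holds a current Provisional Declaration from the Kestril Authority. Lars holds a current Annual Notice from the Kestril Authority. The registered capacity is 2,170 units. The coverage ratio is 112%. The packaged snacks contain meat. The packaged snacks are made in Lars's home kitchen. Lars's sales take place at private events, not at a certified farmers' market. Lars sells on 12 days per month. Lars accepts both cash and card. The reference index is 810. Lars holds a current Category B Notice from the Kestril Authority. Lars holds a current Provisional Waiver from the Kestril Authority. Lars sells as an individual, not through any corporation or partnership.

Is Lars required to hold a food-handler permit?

No — exception (b) applies; Lars is not required to hold a food-handler permit.

Exception (a): the number of selling days per month is 12, under the 14 limit; a current Provisional Notice is held — every condition holds. However, paragraphs (e)–(f) must be considered: (e) operates against (a): a current Category B Notice is held. (f) is inapplicable (the reportable unit count is 60, not under 56), so (e) stands. Exception (a) does not apply.
All of (b)'s requirements are met (the baseline figure is 230, under the 248 limit; a current Annual Notice is held; the packaged snacks are home-kitchen produced). Applying paragraphs (g)–(l): (g) applies (the reference index is 810, less than the 897 limit), but is set aside by (h): (h) is triggered — some sales are to a restaurant for resale. (i) is triggered (the coverage ratio is 112%, meeting the 90% threshold), but is overridden by (j): (j) operates against (i): the compliance score is 76 points, under the 78 points limit. (k) would limit (j) — the packaged snacks contain meat — but (l) sets (k) aside: (l) is engaged — a current Annual Clearance is held. (b) remains available.
Exception (c) fails — the registered capacity is 2,170 units, not less than 1,990 units.
Exception (d) requires that all sales take place at a certified farmers' market; but sales are at private events, not a certified farmers' market, so (d) is unavailable.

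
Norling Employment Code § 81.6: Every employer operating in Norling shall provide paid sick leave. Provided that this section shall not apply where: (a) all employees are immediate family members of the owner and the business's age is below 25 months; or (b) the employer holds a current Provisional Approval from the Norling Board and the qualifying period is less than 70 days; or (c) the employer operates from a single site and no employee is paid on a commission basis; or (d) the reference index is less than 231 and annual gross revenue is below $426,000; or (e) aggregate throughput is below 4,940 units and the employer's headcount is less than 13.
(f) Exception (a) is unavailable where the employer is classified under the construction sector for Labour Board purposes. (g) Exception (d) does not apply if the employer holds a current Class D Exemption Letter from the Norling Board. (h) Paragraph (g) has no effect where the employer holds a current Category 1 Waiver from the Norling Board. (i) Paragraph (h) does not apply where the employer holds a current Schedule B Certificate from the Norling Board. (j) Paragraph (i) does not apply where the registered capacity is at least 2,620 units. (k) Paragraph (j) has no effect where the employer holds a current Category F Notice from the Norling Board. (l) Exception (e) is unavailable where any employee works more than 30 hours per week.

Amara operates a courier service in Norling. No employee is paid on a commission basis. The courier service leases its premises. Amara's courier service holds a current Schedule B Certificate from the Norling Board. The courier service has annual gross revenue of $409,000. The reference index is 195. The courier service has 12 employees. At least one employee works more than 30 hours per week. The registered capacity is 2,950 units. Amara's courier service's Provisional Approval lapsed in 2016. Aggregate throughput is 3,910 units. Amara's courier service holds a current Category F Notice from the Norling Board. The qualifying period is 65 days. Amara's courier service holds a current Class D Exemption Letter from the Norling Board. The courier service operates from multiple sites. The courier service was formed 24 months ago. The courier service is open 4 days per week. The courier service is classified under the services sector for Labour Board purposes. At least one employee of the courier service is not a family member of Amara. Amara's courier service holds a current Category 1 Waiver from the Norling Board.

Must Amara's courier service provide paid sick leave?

Yes — Amara's courier service must provide paid sick leave.

Exception (a) requires that all employees are immediate family members of the owner; but at least one employee is not a family member, so (a) is unavailable.
Exception (b) does not apply: there is no Provisional Approval in force.
Exception (c) requires that the employer operates from a single site; but the employer operates from multiple sites, so (c) is unavailable.
Exception (d): the reference index is 195, less than the 231 limit; annual gross revenue is $409,000, below the $426,000 limit — every condition holds. But: (g) is engaged — a current Class D Exemption Letter is held. (h) is triggered (a current Category 1 Waiver is held), but is set aside by (i): (i) operates against (h): a current Schedule B Certificate is held. (j) is engaged (the registered capacity is 2,950 units, meeting the 2,620 units threshold), but is overridden by (k): (k) applies — a current Category F Notice is held. Exception (d) does not apply.
Exception (e)'s conditions are all satisfied: aggregate throughput is 3,910 units, below the 4,940 units limit; the employer's headcount is 12, less than the 13 limit. But applying paragraph (l): (l) is engaged — at least one employee exceeds 30 hours/week. So (e) is unavailable.
Every exception is unavailable, so the rule governs.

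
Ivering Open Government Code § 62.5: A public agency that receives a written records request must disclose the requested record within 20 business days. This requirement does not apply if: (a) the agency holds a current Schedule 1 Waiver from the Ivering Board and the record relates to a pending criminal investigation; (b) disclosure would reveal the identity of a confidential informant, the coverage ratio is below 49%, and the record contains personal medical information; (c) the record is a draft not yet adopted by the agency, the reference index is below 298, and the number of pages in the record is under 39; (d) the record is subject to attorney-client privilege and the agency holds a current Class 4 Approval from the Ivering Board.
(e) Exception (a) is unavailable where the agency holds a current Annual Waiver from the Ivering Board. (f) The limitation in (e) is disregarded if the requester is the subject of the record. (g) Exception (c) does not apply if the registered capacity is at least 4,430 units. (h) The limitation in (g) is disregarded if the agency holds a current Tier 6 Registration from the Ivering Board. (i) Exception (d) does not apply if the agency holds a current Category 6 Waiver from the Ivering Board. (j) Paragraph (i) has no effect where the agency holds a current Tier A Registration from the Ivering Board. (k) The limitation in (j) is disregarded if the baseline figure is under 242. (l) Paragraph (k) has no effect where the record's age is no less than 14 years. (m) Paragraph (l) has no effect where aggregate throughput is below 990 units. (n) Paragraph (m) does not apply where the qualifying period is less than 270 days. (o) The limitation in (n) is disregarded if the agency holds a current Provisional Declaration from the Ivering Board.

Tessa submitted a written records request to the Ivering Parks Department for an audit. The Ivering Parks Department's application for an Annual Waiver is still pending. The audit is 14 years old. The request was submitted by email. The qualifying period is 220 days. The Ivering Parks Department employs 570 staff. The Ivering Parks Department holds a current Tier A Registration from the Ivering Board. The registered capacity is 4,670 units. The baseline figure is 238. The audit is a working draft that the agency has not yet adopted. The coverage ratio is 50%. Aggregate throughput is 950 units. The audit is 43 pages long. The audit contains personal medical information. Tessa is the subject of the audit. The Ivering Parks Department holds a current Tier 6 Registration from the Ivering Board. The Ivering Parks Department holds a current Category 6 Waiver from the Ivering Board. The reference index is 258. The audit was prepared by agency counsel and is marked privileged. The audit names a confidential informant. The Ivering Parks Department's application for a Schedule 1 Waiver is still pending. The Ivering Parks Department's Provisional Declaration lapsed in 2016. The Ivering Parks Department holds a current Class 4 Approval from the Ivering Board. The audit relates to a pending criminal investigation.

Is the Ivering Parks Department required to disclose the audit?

Exception (a) does not apply: there is no Schedule 1 Waiver in force.
Exception (b) requires that the coverage ratio is below 49%; but the coverage ratio is 50%, not below 49%, so (b) is unavailable.
Exception (c) fails — the number of pages in the record is 43, not under 39.
Exception (d): the audit is privileged; a current Class 4 Approval is held — every condition holds. Considering the limiting provisions: (i) operates (a current Category 6 Waiver is held), but is set aside by (j): (j) operates against (i): a current Tier A Registration is held. (k) would limit (j) — the baseline figure is 238, under the 242 limit — but (l) sets (k) aside: (l) operates — the record's age is 14 years, meeting the 14 years threshold. (m) would limit (l) — aggregate throughput is 950 units, below the 990 units limit — but (n) sets (m) aside: (n) operates against (m): the qualifying period is 220 days, less than the 270 days limit. (o), which would lift (n), does not operate here — no current Provisional Declaration is held. So (d) applies.

No — exception (d) applies; the Ivering Parks Department is not required to disclose the audit.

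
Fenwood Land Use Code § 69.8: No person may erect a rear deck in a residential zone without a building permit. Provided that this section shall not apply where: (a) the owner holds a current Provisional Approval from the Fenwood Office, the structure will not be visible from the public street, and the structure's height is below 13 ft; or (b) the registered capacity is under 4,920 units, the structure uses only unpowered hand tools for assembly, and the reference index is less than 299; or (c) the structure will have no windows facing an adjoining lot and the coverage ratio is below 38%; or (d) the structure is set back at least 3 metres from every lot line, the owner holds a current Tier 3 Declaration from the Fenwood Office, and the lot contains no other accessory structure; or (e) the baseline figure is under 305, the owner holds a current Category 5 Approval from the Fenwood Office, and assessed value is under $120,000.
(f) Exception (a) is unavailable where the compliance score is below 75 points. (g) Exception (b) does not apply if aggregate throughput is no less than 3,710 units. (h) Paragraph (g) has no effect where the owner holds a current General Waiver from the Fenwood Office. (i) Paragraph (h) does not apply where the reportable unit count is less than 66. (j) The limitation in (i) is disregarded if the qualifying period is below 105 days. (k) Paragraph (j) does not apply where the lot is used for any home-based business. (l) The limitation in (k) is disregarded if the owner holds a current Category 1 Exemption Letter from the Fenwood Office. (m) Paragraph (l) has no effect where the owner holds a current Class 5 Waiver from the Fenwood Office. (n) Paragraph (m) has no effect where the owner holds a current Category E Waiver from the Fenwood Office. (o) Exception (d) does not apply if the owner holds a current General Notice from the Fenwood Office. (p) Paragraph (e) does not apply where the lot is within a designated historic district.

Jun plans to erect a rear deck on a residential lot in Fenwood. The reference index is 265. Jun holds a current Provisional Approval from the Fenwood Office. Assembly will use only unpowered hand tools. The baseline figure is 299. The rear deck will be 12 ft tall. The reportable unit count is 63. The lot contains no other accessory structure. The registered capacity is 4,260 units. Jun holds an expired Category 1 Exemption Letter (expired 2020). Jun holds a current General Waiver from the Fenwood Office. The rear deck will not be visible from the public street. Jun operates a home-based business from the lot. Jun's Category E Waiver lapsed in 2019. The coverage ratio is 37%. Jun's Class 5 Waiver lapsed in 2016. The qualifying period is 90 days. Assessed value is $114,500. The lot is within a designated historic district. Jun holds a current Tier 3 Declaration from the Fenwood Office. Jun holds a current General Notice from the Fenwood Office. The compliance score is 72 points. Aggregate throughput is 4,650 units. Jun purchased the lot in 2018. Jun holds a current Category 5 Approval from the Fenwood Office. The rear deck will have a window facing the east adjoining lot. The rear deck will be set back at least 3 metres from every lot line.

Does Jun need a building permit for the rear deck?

Exception (a) is satisfied on its face — a current Provisional Approval is held; the structure will not be visible from the street; the structure's height is 12 ft, below the 13 ft limit. But applying paragraph (f): (f) operates against (a): the compliance score is 72 points, below the 75 points limit. Exception (a) does not apply.
Exception (b) is satisfied on its face — the registered capacity is 4,260 units, under the 4,920 units limit; assembly uses only hand tools; the reference index is 265, less than the 299 limit. Turning to paragraphs (g)–(n): (g) operates against (b): aggregate throughput is 4,650 units, meeting the 3,710 units threshold. (h) is engaged (a current General Waiver is held), but is overridden by (i): (i) operates against (h): the reportable unit count is 63, less than the 66 limit. (j) is triggered (the qualifying period is 90 days, below the 105 days limit), but is overridden by (k): (k) operates against (j): a home-based business operates on the lot. (l), which would lift (k), is not triggered — no current Category 1 Exemption Letter is held. So (b) is unavailable.
Exception (c) requires that the structure will have no windows facing an adjoining lot; but a window faces an adjoining lot, so (c) is unavailable.
All of (d)'s requirements are met (the setback is at least 3 m on every side; a current Tier 3 Declaration is held; the lot has no other accessory structure). However, paragraph (o) must be considered: (o) operates against (d): a current General Notice is held. So (d) is unavailable.
Exception (e): the baseline figure is 299, under the 305 limit; a current Category 5 Approval is held; assessed value is $114,500, under the $120,000 limit — every condition holds. However, paragraph (p) must be considered: (p) applies — the lot is in a historic district. (e) is therefore removed.
None of the exceptions is available; § 69.8 applies in full.

Yes — Jun must obtain a building permit.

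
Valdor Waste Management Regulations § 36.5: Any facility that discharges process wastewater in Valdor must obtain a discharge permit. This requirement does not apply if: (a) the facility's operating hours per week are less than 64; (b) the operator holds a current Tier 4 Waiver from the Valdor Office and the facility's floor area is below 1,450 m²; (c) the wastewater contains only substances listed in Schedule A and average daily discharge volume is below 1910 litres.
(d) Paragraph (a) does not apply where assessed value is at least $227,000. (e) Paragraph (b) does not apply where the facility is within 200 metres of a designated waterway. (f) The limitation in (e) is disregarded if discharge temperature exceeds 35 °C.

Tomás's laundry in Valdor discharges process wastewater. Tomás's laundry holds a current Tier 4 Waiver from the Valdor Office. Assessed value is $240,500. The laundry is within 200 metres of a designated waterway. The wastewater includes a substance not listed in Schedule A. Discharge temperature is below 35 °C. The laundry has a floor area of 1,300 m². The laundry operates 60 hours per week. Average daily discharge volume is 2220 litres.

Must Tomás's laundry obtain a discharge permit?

Exception (a): the facility's operating hours per week are 60, less than the 64 limit — every condition holds. But: (d) is triggered — assessed value is $240,500, meeting the $227,000 threshold. So (a) is unavailable.
Exception (b): a current Tier 4 Waiver is held; the facility's floor area is 1,300 m², below the 1,450 m² limit — every condition holds. But applying paragraphs (e)–(f): (e) operates — the laundry is within 200 m of a designated waterway. (f), which would lift (e), is not engaged — discharge temperature is below 35 °C. So (b) is unavailable.
Exception (c) does not apply: the wastewater includes a non-Schedule-A substance.
No exception applies. The general rule governs.

Yes — Tomás's laundry must obtain a discharge permit.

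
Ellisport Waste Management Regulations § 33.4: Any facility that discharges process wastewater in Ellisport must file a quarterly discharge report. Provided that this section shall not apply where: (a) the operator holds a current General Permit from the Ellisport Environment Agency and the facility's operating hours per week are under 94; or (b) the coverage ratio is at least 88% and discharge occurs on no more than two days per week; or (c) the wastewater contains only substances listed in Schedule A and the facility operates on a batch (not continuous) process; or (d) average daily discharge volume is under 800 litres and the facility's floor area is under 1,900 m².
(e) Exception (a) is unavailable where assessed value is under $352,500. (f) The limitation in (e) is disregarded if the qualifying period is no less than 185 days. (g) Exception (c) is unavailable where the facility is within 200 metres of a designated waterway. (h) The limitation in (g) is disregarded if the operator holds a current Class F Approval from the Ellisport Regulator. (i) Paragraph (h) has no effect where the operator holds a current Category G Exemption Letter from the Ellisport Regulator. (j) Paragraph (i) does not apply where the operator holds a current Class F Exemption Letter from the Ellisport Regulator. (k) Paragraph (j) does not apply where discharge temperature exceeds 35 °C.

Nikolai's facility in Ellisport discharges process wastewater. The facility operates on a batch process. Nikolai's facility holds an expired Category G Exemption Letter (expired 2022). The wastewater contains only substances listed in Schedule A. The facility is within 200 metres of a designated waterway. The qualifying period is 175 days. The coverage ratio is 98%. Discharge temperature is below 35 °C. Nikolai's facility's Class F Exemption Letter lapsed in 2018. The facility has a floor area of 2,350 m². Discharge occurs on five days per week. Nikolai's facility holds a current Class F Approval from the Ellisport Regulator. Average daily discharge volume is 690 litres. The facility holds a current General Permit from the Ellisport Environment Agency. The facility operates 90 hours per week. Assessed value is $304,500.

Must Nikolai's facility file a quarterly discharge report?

Exception (a) is satisfied on its face — a current General Permit is held; the facility's operating hours per week are 90, under the 94 limit. Turning to paragraphs (e)–(f): (e) applies — assessed value is $304,500, under the $352,500 limit. (f), which would lift (e), is inapplicable — the qualifying period is 175 days, short of 185 days. Exception (a) does not apply.
Exception (b) requires that discharge occurs on no more than two days per week; but discharge occurs on five days per week, so (b) is unavailable.
Exception (c) is satisfied on its face — the wastewater is Schedule-A-only; the facility operates on a batch process. As to paragraphs (g)–(k): (g) would limit (c) — the facility is within 200 m of a designated waterway — but (h) sets (g) aside: (h) operates against (g): a current Class F Approval is held. (i), which would lift (h), is not engaged — no current Category G Exemption Letter is held. (c) remains available.
Exception (d) does not apply: the facility's floor area is 2,350 m², not under 1,900 m².

No — exception (c) applies; Nikolai's facility is not required to file a quarterly discharge report.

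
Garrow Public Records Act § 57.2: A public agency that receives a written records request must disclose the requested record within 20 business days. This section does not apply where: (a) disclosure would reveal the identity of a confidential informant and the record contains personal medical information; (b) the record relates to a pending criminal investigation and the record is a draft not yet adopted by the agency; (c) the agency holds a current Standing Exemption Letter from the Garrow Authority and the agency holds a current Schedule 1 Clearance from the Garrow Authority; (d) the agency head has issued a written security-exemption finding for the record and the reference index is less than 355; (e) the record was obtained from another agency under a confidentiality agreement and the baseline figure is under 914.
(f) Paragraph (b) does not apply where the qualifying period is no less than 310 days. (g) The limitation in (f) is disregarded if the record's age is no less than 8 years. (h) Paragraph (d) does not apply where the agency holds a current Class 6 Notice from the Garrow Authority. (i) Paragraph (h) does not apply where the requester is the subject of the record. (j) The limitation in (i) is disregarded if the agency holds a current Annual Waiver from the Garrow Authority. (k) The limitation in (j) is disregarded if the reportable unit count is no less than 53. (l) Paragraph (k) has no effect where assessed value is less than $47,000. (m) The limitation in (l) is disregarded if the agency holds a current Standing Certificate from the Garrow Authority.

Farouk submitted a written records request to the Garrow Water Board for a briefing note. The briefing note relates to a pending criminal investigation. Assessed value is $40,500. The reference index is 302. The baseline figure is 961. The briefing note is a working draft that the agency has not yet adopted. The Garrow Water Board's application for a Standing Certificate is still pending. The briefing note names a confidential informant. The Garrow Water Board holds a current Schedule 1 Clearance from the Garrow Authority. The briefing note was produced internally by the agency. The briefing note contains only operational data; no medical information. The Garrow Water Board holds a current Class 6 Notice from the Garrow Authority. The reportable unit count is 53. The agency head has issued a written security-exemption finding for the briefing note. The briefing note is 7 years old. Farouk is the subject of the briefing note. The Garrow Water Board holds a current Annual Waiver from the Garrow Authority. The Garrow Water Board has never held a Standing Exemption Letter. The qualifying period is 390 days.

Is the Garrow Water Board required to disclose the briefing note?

Yes — the Garrow Water Board must disclose the briefing note.

Exception (a) requires that the record contains personal medical information; but the briefing note contains only operational data, so (a) is unavailable.
All of (b)'s requirements are met (the briefing note relates to a pending investigation; the briefing note is an unadopted draft). But applying paragraphs (f)–(g): (f) operates against (b): the qualifying period is 390 days, meeting the 310 days threshold. (g) is not engaged (the record's age is 7 years, short of 8 years), so (f) stands. (b) is therefore removed.
Exception (c) fails — there is no Standing Exemption Letter in force.
All of (d)'s requirements are met (a written security-exemption finding has been issued; the reference index is 302, less than the 355 limit). However, paragraphs (h)–(m) must be considered: (h) is triggered — a current Class 6 Notice is held. (i) is triggered (Farouk is the subject of the briefing note), but is overridden by (j): (j) operates against (i): a current Annual Waiver is held. (k) would limit (j) — the reportable unit count is 53, meeting the 53 threshold — but (l) sets (k) aside: (l) is triggered — assessed value is $40,500, less than the $47,000 limit. (m) is inapplicable (there is no Standing Certificate in force), so (l) stands. Exception (d) does not apply.
Exception (e) requires that the record was obtained from another agency under a confidentiality agreement; but the briefing note was produced internally, so (e) is unavailable.
None of the exceptions is available; § 57.2 applies in full.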